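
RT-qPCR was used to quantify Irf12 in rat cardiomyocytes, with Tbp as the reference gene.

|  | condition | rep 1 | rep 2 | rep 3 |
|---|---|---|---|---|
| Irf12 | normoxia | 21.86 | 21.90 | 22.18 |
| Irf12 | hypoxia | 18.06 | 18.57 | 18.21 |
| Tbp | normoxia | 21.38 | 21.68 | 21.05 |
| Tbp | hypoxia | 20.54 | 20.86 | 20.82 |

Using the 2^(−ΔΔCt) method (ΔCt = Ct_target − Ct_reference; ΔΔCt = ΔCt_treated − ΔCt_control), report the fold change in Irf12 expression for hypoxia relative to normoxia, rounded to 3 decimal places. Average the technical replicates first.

Mean Ct: Irf12 normoxia 21.980; Irf12 hypoxia 18.280; Tbp normoxia 21.370; Tbp hypoxia 20.740
ΔCt(normoxia) = 21.980 − 21.370 = 0.610
ΔCt(hypoxia) = 18.280 − 20.740 = -2.460
ΔΔCt = -2.460 − 0.610 = -3.070
Fold change = 2^(−(-3.070)) = 2^3.070 = 8.3977

8.398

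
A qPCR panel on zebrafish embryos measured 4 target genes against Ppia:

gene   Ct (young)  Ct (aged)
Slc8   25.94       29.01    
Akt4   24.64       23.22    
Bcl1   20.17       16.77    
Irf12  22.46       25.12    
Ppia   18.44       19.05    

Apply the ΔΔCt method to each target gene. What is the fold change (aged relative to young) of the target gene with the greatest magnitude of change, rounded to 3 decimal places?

16.111

Slc8: ΔΔCt = (29.01−19.05) − (25.94−18.44) = 9.96 − 7.50 = 2.46; fold change = 2^-2.46 = 0.182
Akt4: ΔΔCt = (23.22−19.05) − (24.64−18.44) = 4.17 − 6.20 = -2.03; fold change = 2^2.03 = 4.084
Bcl1: ΔΔCt = (16.77−19.05) − (20.17−18.44) = -2.28 − 1.73 = -4.01; fold change = 2^4.01 = 16.111
Irf12: ΔΔCt = (25.12−19.05) − (22.46−18.44) = 6.07 − 4.02 = 2.05; fold change = 2^-2.05 = 0.241
Bcl1 has the largest |ΔΔCt| = 4.01.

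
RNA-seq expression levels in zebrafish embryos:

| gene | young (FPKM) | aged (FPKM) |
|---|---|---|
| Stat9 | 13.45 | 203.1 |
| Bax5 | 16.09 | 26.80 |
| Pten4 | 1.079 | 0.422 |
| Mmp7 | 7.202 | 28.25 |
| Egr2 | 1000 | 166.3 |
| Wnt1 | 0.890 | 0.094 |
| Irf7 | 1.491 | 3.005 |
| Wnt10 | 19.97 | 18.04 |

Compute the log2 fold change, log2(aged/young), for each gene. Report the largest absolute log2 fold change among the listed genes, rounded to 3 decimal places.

log2(203.1/13.45) = 3.917  (Stat9)
log2(26.80/16.09) = 0.736  (Bax5)
log2(0.422/1.079) = -1.354  (Pten4)
log2(28.25/7.202) = 1.972  (Mmp7)
log2(166.3/1000) = -2.588  (Egr2)
log2(0.094/0.890) = -3.243  (Wnt1)
log2(3.005/1.491) = 1.011  (Irf7)
log2(18.04/19.97) = -0.147  (Wnt10)
The largest magnitude belongs to Stat9.

3.917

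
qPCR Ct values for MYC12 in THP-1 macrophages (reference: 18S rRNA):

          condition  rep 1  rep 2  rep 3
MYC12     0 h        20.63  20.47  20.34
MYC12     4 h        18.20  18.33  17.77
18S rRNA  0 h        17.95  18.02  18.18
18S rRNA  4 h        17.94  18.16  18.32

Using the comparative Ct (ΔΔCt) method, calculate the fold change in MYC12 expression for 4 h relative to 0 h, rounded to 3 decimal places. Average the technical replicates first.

Mean Ct: MYC12 0 h 20.480; MYC12 4 h 18.100; 18S rRNA 0 h 18.050; 18S rRNA 4 h 18.140
ΔCt(0 h) = 20.480 − 18.050 = 2.430
ΔCt(4 h) = 18.100 − 18.140 = -0.040
ΔΔCt = -0.040 − 2.430 = -2.470
Fold change = 2^(−(-2.470)) = 2^2.470 = 5.5404

5.540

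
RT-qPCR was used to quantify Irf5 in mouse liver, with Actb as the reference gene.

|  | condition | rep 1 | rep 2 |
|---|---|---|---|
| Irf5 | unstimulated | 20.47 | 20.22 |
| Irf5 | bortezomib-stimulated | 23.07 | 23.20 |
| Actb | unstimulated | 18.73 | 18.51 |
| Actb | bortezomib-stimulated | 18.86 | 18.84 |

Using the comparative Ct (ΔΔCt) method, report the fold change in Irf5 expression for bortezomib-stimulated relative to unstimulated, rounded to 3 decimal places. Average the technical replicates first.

0.170

Mean Ct: Irf5 unstimulated 20.345; Irf5 bortezomib-stimulated 23.135; Actb unstimulated 18.620; Actb bortezomib-stimulated 18.850
ΔCt(unstimulated) = 20.345 − 18.620 = 1.725
ΔCt(bortezomib-stimulated) = 23.135 − 18.850 = 4.285
ΔΔCt = 4.285 − 1.725 = 2.560
Fold change = 2^(−2.560) = 0.1696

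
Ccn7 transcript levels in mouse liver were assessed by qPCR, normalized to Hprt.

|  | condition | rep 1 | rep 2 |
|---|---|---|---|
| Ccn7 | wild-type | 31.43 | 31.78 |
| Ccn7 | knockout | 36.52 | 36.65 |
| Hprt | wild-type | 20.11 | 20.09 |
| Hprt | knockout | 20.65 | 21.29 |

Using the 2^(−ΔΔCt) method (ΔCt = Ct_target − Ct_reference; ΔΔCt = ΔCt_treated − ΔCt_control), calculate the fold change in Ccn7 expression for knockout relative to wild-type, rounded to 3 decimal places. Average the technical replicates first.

Mean Ct: Ccn7 wild-type 31.605; Ccn7 knockout 36.585; Hprt wild-type 20.100; Hprt knockout 20.970
ΔCt(wild-type) = 31.605 − 20.100 = 11.505
ΔCt(knockout) = 36.585 − 20.970 = 15.615
ΔΔCt = 15.615 − 11.505 = 4.110
Fold change = 2^(−4.110) = 0.0579

0.058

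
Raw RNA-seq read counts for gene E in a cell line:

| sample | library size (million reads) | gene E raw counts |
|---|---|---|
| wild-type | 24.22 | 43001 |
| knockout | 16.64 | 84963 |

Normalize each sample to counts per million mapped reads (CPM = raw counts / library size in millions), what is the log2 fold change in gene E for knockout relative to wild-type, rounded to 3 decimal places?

CPM(wild-type) = 43001 / 24.22 = 1775.4335
CPM(knockout) = 84963 / 16.64 = 5105.9495
Fold change = 5105.9495 / 1775.4335 = 2.87589
log2(2.87589) = 1.5240

1.524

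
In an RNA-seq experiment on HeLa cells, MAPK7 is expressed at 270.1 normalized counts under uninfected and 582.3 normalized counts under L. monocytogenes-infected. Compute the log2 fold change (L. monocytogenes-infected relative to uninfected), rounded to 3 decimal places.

Fold change = 582.3 / 270.1 = 2.1559
log2(2.1559) = 1.1083

1.108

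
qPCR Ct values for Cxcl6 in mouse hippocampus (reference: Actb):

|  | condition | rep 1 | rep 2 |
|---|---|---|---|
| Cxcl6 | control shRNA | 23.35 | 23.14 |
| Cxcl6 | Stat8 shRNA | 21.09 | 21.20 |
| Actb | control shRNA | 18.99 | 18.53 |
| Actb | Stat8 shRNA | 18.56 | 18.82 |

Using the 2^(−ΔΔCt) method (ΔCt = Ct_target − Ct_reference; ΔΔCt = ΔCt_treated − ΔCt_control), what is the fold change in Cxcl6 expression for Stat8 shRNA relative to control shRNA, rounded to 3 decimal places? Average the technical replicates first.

4.084

Mean Ct: Cxcl6 control shRNA 23.245; Cxcl6 Stat8 shRNA 21.145; Actb control shRNA 18.760; Actb Stat8 shRNA 18.690
ΔCt(control shRNA) = 23.245 − 18.760 = 4.485
ΔCt(Stat8 shRNA) = 21.145 − 18.690 = 2.455
ΔΔCt = 2.455 − 4.485 = -2.030
Fold change = 2^(−(-2.030)) = 2^2.030 = 4.0840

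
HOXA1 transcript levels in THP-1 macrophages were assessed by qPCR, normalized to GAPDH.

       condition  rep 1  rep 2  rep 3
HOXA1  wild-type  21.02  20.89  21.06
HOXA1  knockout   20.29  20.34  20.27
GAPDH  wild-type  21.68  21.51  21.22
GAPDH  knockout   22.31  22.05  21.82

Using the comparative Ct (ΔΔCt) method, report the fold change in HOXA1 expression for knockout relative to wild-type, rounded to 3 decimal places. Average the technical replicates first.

Mean Ct: HOXA1 wild-type 20.990; HOXA1 knockout 20.300; GAPDH wild-type 21.470; GAPDH knockout 22.060
ΔCt(wild-type) = 20.990 − 21.470 = -0.480
ΔCt(knockout) = 20.300 − 22.060 = -1.760
ΔΔCt = -1.760 − (-0.480) = -1.280
Fold change = 2^(−(-1.280)) = 2^1.280 = 2.4284

2.428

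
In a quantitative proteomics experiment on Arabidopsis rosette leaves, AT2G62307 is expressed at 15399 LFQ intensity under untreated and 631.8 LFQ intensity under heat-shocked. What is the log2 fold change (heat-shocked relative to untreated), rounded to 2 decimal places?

Fold change = 631.8 / 15399 = 0.0410
log2(0.0410) = -4.607

-4.61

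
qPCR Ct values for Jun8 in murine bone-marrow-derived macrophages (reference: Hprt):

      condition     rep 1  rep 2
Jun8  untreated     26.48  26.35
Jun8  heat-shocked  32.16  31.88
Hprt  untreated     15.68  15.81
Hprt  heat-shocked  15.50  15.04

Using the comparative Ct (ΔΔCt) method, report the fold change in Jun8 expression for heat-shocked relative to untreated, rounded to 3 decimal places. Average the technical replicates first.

0.015

Mean Ct: Jun8 untreated 26.415; Jun8 heat-shocked 32.020; Hprt untreated 15.745; Hprt heat-shocked 15.270
ΔCt(untreated) = 26.415 − 15.745 = 10.670
ΔCt(heat-shocked) = 32.020 − 15.270 = 16.750
ΔΔCt = 16.750 − 10.670 = 6.080
Fold change = 2^(−6.080) = 0.0148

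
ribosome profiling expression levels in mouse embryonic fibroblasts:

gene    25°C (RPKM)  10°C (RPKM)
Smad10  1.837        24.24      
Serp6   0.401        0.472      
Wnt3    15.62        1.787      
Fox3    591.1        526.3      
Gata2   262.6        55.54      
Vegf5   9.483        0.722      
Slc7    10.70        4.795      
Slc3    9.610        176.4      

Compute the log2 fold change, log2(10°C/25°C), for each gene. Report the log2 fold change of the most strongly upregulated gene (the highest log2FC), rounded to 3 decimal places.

4.198

log2(24.24/1.837) = 3.722  (Smad10)
log2(0.472/0.401) = 0.235  (Serp6)
log2(1.787/15.62) = -3.128  (Wnt3)
log2(526.3/591.1) = -0.168  (Fox3)
log2(55.54/262.6) = -2.241  (Gata2)
log2(0.722/9.483) = -3.715  (Vegf5)
log2(4.795/10.70) = -1.158  (Slc7)
log2(176.4/9.610) = 4.198  (Slc3)
Slc3 is most strongly upregulated.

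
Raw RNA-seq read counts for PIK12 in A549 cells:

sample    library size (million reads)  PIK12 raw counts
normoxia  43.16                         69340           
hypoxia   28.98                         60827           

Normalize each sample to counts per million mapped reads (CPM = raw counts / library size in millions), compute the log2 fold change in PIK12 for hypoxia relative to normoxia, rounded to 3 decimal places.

0.386

CPM(normoxia) = 69340 / 43.16 = 1606.5802
CPM(hypoxia) = 60827 / 28.98 = 2098.9303
Fold change = 2098.9303 / 1606.5802 = 1.30646
log2(1.30646) = 0.3857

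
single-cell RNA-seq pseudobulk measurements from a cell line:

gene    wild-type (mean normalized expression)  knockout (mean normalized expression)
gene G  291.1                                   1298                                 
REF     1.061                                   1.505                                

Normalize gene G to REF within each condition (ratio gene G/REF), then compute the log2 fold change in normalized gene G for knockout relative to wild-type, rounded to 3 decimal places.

gene G/REF (wild-type) = 291.1 / 1.061 = 274.36
gene G/REF (knockout) = 1298 / 1.505 = 862.46
Fold change = 862.46 / 274.36 = 3.1435
log2(3.1435) = 1.6524

1.652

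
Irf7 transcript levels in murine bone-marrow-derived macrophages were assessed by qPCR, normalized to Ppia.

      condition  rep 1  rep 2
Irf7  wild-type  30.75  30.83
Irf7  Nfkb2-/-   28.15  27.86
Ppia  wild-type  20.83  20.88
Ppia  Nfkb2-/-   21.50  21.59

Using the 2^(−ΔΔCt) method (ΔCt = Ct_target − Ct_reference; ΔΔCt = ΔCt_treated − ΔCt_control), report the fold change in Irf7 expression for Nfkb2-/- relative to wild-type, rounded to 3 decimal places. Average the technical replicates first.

11.119

Mean Ct: Irf7 wild-type 30.790; Irf7 Nfkb2-/- 28.005; Ppia wild-type 20.855; Ppia Nfkb2-/- 21.545
ΔCt(wild-type) = 30.790 − 20.855 = 9.935
ΔCt(Nfkb2-/-) = 28.005 − 21.545 = 6.460
ΔΔCt = 6.460 − 9.935 = -3.475
Fold change = 2^(−(-3.475)) = 2^3.475 = 11.1193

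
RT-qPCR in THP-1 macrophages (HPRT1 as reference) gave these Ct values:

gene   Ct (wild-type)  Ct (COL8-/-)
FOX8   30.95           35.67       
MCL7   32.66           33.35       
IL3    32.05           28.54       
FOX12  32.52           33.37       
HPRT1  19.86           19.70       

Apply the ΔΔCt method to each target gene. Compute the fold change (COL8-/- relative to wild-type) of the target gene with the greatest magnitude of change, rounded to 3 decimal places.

0.034

FOX8: ΔΔCt = (35.67−19.70) − (30.95−19.86) = 15.97 − 11.09 = 4.88; fold change = 2^-4.88 = 0.034
MCL7: ΔΔCt = (33.35−19.70) − (32.66−19.86) = 13.65 − 12.80 = 0.85; fold change = 2^-0.85 = 0.555
IL3: ΔΔCt = (28.54−19.70) − (32.05−19.86) = 8.84 − 12.19 = -3.35; fold change = 2^3.35 = 10.196
FOX12: ΔΔCt = (33.37−19.70) − (32.52−19.86) = 13.67 − 12.66 = 1.01; fold change = 2^-1.01 = 0.497
FOX8 has the largest |ΔΔCt| = 4.88.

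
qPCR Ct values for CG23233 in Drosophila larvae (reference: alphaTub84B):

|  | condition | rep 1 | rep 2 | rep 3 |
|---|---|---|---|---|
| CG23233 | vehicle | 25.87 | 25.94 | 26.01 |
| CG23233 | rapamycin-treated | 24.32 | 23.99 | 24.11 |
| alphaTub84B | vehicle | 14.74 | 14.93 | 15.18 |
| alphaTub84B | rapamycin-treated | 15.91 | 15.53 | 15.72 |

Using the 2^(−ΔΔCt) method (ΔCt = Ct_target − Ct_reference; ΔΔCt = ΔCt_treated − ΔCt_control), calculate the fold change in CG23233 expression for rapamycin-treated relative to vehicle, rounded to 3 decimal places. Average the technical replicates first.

Mean Ct: CG23233 vehicle 25.940; CG23233 rapamycin-treated 24.140; alphaTub84B vehicle 14.950; alphaTub84B rapamycin-treated 15.720
ΔCt(vehicle) = 25.940 − 14.950 = 10.990
ΔCt(rapamycin-treated) = 24.140 − 15.720 = 8.420
ΔΔCt = 8.420 − 10.990 = -2.570
Fold change = 2^(−(-2.570)) = 2^2.570 = 5.9381

5.938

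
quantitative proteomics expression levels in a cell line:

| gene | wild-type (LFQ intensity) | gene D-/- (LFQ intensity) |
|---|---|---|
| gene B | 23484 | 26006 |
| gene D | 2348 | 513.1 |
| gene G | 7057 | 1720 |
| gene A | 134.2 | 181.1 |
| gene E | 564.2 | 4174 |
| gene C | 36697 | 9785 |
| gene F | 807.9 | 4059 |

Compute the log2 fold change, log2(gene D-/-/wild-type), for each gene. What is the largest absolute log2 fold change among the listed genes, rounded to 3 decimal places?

log2(26006/23484) = 0.147  (gene B)
log2(513.1/2348) = -2.194  (gene D)
log2(1720/7057) = -2.037  (gene G)
log2(181.1/134.2) = 0.432  (gene A)
log2(4174/564.2) = 2.887  (gene E)
log2(9785/36697) = -1.907  (gene C)
log2(4059/807.9) = 2.329  (gene F)
The largest magnitude belongs to gene E.

2.887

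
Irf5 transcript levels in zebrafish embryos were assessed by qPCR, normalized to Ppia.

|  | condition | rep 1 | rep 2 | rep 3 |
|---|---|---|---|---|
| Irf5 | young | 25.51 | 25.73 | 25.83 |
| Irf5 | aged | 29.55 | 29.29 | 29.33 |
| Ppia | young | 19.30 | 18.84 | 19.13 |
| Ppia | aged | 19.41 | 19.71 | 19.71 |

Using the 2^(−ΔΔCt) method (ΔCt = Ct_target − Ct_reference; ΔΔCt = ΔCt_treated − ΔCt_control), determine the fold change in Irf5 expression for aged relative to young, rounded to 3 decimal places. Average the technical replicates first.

0.110

Mean Ct: Irf5 young 25.690; Irf5 aged 29.390; Ppia young 19.090; Ppia aged 19.610
ΔCt(young) = 25.690 − 19.090 = 6.600
ΔCt(aged) = 29.390 − 19.610 = 9.780
ΔΔCt = 9.780 − 6.600 = 3.180
Fold change = 2^(−3.180) = 0.1103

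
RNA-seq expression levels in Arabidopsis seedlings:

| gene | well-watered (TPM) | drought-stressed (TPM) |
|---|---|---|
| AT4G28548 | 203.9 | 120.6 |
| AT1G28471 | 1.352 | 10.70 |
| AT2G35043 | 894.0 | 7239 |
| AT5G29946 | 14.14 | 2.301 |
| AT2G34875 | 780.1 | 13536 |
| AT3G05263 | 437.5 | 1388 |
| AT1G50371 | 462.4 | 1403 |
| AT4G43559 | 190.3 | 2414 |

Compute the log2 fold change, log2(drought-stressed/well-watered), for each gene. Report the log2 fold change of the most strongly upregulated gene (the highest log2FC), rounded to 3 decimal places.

log2(120.6/203.9) = -0.758  (AT4G28548)
log2(10.70/1.352) = 2.984  (AT1G28471)
log2(7239/894.0) = 3.017  (AT2G35043)
log2(2.301/14.14) = -2.619  (AT5G29946)
log2(13536/780.1) = 4.117  (AT2G34875)
log2(1388/437.5) = 1.666  (AT3G05263)
log2(1403/462.4) = 1.601  (AT1G50371)
log2(2414/190.3) = 3.665  (AT4G43559)
AT2G34875 is most strongly upregulated.

4.117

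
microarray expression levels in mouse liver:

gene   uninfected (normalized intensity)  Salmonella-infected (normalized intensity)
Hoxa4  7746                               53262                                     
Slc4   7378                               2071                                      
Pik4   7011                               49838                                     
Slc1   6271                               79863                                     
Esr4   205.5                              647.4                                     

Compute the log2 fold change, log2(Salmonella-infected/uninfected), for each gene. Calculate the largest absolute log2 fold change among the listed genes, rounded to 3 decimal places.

log2(53262/7746) = 2.782  (Hoxa4)
log2(2071/7378) = -1.833  (Slc4)
log2(49838/7011) = 2.830  (Pik4)
log2(79863/6271) = 3.671  (Slc1)
log2(647.4/205.5) = 1.656  (Esr4)
The largest magnitude belongs to Slc1.

3.671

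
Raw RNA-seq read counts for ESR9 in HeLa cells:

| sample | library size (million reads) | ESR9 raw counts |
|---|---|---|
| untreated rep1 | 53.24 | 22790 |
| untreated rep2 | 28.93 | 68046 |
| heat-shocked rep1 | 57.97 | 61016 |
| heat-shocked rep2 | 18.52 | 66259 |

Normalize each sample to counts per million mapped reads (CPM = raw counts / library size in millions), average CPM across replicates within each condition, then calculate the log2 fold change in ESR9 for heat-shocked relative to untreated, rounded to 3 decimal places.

0.736

CPM(untreated rep1) = 22790 / 53.24 = 428.0616
CPM(untreated rep2) = 68046 / 28.93 = 2352.0913
CPM(heat-shocked rep1) = 61016 / 57.97 = 1052.5444
CPM(heat-shocked rep2) = 66259 / 18.52 = 3577.6998
mean CPM(untreated) = 1390.0764; mean CPM(heat-shocked) = 2315.1221
Fold change = 2315.1221 / 1390.0764 = 1.66546
log2(1.66546) = 0.7359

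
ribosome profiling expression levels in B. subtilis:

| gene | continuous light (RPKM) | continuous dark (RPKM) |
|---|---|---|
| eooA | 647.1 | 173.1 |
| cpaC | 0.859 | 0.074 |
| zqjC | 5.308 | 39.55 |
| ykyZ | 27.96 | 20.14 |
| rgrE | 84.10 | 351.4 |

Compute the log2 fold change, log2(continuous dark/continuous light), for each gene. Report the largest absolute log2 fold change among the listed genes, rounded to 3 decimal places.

log2(173.1/647.1) = -1.902  (eooA)
log2(0.074/0.859) = -3.537  (cpaC)
log2(39.55/5.308) = 2.897  (zqjC)
log2(20.14/27.96) = -0.473  (ykyZ)
log2(351.4/84.10) = 2.063  (rgrE)
The largest magnitude belongs to cpaC.

3.537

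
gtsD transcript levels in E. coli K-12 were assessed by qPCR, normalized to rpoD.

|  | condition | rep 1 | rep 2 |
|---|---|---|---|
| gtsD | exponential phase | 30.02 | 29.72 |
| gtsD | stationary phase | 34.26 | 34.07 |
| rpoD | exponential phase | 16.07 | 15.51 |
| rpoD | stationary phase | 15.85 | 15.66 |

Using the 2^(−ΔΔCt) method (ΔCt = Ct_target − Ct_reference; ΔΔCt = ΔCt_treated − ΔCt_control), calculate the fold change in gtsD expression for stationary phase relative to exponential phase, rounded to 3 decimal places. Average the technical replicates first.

Mean Ct: gtsD exponential phase 29.870; gtsD stationary phase 34.165; rpoD exponential phase 15.790; rpoD stationary phase 15.755
ΔCt(exponential phase) = 29.870 − 15.790 = 14.080
ΔCt(stationary phase) = 34.165 − 15.755 = 18.410
ΔΔCt = 18.410 − 14.080 = 4.330
Fold change = 2^(−4.330) = 0.0497

0.050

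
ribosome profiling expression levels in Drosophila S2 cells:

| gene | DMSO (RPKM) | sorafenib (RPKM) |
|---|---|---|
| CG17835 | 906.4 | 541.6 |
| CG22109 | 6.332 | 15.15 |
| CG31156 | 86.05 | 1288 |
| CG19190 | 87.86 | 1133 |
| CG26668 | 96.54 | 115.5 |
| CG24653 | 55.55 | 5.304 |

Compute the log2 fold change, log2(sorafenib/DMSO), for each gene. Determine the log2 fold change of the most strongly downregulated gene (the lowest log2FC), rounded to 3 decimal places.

log2(541.6/906.4) = -0.743  (CG17835)
log2(15.15/6.332) = 1.259  (CG22109)
log2(1288/86.05) = 3.904  (CG31156)
log2(1133/87.86) = 3.689  (CG19190)
log2(115.5/96.54) = 0.259  (CG26668)
log2(5.304/55.55) = -3.389  (CG24653)
CG24653 is most strongly downregulated.

-3.389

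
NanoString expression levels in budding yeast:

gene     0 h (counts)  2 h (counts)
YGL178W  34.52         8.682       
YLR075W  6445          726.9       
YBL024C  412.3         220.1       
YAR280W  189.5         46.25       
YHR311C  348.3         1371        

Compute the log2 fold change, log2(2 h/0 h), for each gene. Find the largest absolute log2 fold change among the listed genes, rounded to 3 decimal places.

3.148

log2(8.682/34.52) = -1.991  (YGL178W)
log2(726.9/6445) = -3.148  (YLR075W)
log2(220.1/412.3) = -0.906  (YBL024C)
log2(46.25/189.5) = -2.035  (YAR280W)
log2(1371/348.3) = 1.977  (YHR311C)
The largest magnitude belongs to YLR075W.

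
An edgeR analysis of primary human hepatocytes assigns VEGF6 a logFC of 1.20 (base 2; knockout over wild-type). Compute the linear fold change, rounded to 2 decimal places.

Fold change = 2^(1.20) = 2.297

2.30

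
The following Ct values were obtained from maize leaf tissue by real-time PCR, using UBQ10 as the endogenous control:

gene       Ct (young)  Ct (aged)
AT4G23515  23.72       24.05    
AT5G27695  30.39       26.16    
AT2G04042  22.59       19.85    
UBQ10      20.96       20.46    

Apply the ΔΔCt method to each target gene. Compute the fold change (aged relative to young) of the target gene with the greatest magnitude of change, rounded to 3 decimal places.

13.269

AT4G23515: ΔΔCt = (24.05−20.46) − (23.72−20.96) = 3.59 − 2.76 = 0.83; fold change = 2^-0.83 = 0.563
AT5G27695: ΔΔCt = (26.16−20.46) − (30.39−20.96) = 5.70 − 9.43 = -3.73; fold change = 2^3.73 = 13.269
AT2G04042: ΔΔCt = (19.85−20.46) − (22.59−20.96) = -0.61 − 1.63 = -2.24; fold change = 2^2.24 = 4.724
AT5G27695 has the largest |ΔΔCt| = 3.73.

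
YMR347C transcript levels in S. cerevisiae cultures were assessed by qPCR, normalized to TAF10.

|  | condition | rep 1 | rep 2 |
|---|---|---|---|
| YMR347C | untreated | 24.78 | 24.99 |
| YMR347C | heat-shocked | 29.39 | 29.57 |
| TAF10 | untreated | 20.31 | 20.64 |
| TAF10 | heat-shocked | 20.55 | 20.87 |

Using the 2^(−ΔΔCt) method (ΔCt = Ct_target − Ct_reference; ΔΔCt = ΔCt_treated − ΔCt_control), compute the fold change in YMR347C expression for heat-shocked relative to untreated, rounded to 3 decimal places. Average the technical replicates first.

Mean Ct: YMR347C untreated 24.885; YMR347C heat-shocked 29.480; TAF10 untreated 20.475; TAF10 heat-shocked 20.710
ΔCt(untreated) = 24.885 − 20.475 = 4.410
ΔCt(heat-shocked) = 29.480 − 20.710 = 8.770
ΔΔCt = 8.770 − 4.410 = 4.360
Fold change = 2^(−4.360) = 0.0487

0.049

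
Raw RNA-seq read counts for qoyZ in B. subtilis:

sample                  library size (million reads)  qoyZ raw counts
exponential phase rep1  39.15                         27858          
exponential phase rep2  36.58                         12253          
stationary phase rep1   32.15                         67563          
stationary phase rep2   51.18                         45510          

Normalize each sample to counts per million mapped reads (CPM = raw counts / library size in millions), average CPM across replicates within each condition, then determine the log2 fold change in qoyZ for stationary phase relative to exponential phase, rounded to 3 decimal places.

CPM(exponential phase rep1) = 27858 / 39.15 = 711.5709
CPM(exponential phase rep2) = 12253 / 36.58 = 334.9645
CPM(stationary phase rep1) = 67563 / 32.15 = 2101.4930
CPM(stationary phase rep2) = 45510 / 51.18 = 889.2145
mean CPM(exponential phase) = 523.2677; mean CPM(stationary phase) = 1495.3538
Fold change = 1495.3538 / 523.2677 = 2.85772
log2(2.85772) = 1.5149

1.515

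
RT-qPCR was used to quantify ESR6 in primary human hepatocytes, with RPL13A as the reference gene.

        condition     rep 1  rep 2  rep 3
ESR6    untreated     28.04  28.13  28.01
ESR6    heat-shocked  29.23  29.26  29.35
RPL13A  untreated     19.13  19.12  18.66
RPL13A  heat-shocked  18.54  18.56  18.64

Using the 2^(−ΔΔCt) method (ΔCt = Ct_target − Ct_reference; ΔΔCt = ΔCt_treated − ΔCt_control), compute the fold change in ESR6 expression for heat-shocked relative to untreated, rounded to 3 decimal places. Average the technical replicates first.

0.328

Mean Ct: ESR6 untreated 28.060; ESR6 heat-shocked 29.280; RPL13A untreated 18.970; RPL13A heat-shocked 18.580
ΔCt(untreated) = 28.060 − 18.970 = 9.090
ΔCt(heat-shocked) = 29.280 − 18.580 = 10.700
ΔΔCt = 10.700 − 9.090 = 1.610
Fold change = 2^(−1.610) = 0.3276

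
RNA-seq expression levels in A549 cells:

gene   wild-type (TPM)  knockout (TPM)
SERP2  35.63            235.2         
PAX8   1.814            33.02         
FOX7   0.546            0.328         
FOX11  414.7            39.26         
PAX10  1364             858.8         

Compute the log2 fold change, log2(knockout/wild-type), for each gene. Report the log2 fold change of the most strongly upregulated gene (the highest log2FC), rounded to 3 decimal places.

log2(235.2/35.63) = 2.723  (SERP2)
log2(33.02/1.814) = 4.186  (PAX8)
log2(0.328/0.546) = -0.735  (FOX7)
log2(39.26/414.7) = -3.401  (FOX11)
log2(858.8/1364) = -0.667  (PAX10)
PAX8 is most strongly upregulated.

4.186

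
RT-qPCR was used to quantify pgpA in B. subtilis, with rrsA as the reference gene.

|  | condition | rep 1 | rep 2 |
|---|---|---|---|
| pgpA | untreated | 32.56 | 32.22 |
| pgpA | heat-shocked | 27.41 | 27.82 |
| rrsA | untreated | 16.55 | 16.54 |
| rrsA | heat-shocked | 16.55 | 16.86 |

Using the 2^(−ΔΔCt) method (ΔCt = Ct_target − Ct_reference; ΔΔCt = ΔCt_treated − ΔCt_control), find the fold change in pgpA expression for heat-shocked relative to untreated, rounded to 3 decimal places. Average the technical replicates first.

30.590

Mean Ct: pgpA untreated 32.390; pgpA heat-shocked 27.615; rrsA untreated 16.545; rrsA heat-shocked 16.705
ΔCt(untreated) = 32.390 − 16.545 = 15.845
ΔCt(heat-shocked) = 27.615 − 16.705 = 10.910
ΔΔCt = 10.910 − 15.845 = -4.935
Fold change = 2^(−(-4.935)) = 2^4.935 = 30.5903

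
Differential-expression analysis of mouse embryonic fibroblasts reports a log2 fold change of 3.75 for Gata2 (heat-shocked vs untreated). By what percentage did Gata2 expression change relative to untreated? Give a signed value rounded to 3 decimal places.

Fold change = 2^(3.75) = 13.4543
Percent change = (FC − 1) × 100% = (13.4543 − 1) × 100 = 1245.434%

1245.434%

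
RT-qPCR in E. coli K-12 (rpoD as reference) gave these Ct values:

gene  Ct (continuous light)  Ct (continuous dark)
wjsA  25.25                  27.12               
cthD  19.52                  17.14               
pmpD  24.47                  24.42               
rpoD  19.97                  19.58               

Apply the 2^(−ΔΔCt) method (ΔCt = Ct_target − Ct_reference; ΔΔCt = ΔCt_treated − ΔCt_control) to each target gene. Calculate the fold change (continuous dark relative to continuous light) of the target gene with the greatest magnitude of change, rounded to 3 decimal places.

0.209

wjsA: ΔΔCt = (27.12−19.58) − (25.25−19.97) = 7.54 − 5.28 = 2.26; fold change = 2^-2.26 = 0.209
cthD: ΔΔCt = (17.14−19.58) − (19.52−19.97) = -2.44 − (-0.45) = -1.99; fold change = 2^1.99 = 3.972
pmpD: ΔΔCt = (24.42−19.58) − (24.47−19.97) = 4.84 − 4.50 = 0.34; fold change = 2^-0.34 = 0.790
wjsA has the largest |ΔΔCt| = 2.26.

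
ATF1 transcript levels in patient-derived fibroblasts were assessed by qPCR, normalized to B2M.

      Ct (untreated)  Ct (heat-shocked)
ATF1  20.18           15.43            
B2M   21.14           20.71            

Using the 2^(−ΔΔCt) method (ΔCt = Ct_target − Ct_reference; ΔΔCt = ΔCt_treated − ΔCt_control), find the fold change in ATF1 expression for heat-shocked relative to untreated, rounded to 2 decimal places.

ΔCt(untreated) = 20.180 − 21.140 = -0.960
ΔCt(heat-shocked) = 15.430 − 20.710 = -5.280
ΔΔCt = -5.280 − (-0.960) = -4.320
Fold change = 2^(−(-4.320)) = 2^4.320 = 19.973

19.97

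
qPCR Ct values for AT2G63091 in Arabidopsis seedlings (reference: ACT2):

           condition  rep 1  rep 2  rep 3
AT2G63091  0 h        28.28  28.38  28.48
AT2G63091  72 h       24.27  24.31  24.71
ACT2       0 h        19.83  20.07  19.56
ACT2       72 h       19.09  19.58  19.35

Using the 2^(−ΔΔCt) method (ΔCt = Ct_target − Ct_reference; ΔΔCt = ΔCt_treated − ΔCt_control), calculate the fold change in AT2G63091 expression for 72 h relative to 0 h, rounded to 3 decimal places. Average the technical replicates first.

11.081

Mean Ct: AT2G63091 0 h 28.380; AT2G63091 72 h 24.430; ACT2 0 h 19.820; ACT2 72 h 19.340
ΔCt(0 h) = 28.380 − 19.820 = 8.560
ΔCt(72 h) = 24.430 − 19.340 = 5.090
ΔΔCt = 5.090 − 8.560 = -3.470
Fold change = 2^(−(-3.470)) = 2^3.470 = 11.0809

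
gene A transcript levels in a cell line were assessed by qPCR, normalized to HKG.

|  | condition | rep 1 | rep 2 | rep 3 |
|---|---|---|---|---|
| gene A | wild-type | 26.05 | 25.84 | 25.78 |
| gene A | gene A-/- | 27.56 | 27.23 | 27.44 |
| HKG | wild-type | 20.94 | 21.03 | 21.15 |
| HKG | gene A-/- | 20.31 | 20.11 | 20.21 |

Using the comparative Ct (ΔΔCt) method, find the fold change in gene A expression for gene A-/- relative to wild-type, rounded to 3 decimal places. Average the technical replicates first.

Mean Ct: gene A wild-type 25.890; gene A gene A-/- 27.410; HKG wild-type 21.040; HKG gene A-/- 20.210
ΔCt(wild-type) = 25.890 − 21.040 = 4.850
ΔCt(gene A-/-) = 27.410 − 20.210 = 7.200
ΔΔCt = 7.200 − 4.850 = 2.350
Fold change = 2^(−2.350) = 0.1961

0.196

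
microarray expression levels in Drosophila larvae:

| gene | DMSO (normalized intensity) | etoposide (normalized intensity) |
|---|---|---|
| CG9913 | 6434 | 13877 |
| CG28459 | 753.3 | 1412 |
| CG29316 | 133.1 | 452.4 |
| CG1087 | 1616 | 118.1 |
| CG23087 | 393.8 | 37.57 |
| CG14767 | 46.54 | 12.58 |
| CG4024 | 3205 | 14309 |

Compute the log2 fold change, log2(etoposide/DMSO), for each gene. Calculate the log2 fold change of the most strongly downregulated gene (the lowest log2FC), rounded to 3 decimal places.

log2(13877/6434) = 1.109  (CG9913)
log2(1412/753.3) = 0.906  (CG28459)
log2(452.4/133.1) = 1.765  (CG29316)
log2(118.1/1616) = -3.774  (CG1087)
log2(37.57/393.8) = -3.390  (CG23087)
log2(12.58/46.54) = -1.887  (CG14767)
log2(14309/3205) = 2.159  (CG4024)
CG1087 is most strongly downregulated.

-3.774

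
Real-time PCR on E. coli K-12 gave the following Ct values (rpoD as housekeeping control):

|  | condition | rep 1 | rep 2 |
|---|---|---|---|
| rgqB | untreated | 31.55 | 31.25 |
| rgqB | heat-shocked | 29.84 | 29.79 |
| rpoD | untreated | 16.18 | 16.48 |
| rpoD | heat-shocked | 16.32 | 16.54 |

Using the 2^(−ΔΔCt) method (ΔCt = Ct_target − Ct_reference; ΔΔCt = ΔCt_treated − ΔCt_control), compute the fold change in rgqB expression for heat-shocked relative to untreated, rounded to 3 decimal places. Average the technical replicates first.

Mean Ct: rgqB untreated 31.400; rgqB heat-shocked 29.815; rpoD untreated 16.330; rpoD heat-shocked 16.430
ΔCt(untreated) = 31.400 − 16.330 = 15.070
ΔCt(heat-shocked) = 29.815 − 16.430 = 13.385
ΔΔCt = 13.385 − 15.070 = -1.685
Fold change = 2^(−(-1.685)) = 2^1.685 = 3.2154

3.215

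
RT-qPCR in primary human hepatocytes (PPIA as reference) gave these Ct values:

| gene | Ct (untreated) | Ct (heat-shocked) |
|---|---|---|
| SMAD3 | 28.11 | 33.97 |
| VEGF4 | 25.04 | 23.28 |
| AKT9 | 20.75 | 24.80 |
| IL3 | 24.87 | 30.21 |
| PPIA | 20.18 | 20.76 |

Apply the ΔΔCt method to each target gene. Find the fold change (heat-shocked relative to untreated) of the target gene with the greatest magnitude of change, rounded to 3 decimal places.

SMAD3: ΔΔCt = (33.97−20.76) − (28.11−20.18) = 13.21 − 7.93 = 5.28; fold change = 2^-5.28 = 0.026
VEGF4: ΔΔCt = (23.28−20.76) − (25.04−20.18) = 2.52 − 4.86 = -2.34; fold change = 2^2.34 = 5.063
AKT9: ΔΔCt = (24.80−20.76) − (20.75−20.18) = 4.04 − 0.57 = 3.47; fold change = 2^-3.47 = 0.090
IL3: ΔΔCt = (30.21−20.76) − (24.87−20.18) = 9.45 − 4.69 = 4.76; fold change = 2^-4.76 = 0.037
SMAD3 has the largest |ΔΔCt| = 5.28.

0.026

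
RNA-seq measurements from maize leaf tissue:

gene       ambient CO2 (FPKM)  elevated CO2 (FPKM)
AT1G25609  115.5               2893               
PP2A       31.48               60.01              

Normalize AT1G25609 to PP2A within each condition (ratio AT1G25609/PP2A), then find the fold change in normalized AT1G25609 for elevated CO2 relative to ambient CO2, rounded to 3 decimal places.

AT1G25609/PP2A (ambient CO2) = 115.5 / 31.48 = 3.669
AT1G25609/PP2A (elevated CO2) = 2893 / 60.01 = 48.209
Fold change = 48.209 / 3.669 = 13.1395

13.139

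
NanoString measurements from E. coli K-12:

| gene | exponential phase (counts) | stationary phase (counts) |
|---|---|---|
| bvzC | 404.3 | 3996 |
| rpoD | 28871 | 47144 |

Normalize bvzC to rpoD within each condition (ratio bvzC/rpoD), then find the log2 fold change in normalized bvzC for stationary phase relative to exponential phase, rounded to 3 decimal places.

2.598

bvzC/rpoD (exponential phase) = 404.3 / 28871 = 0.014004
bvzC/rpoD (stationary phase) = 3996 / 47144 = 0.084762
Fold change = 0.084762 / 0.014004 = 6.0528
log2(6.0528) = 2.5976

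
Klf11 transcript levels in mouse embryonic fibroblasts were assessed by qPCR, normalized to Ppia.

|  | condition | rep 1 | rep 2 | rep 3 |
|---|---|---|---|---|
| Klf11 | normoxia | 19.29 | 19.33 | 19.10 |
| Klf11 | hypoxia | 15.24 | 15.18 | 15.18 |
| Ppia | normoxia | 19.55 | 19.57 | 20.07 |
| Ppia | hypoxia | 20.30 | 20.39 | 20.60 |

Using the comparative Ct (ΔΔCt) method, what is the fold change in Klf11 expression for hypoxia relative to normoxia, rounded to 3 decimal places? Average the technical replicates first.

26.723

Mean Ct: Klf11 normoxia 19.240; Klf11 hypoxia 15.200; Ppia normoxia 19.730; Ppia hypoxia 20.430
ΔCt(normoxia) = 19.240 − 19.730 = -0.490
ΔCt(hypoxia) = 15.200 − 20.430 = -5.230
ΔΔCt = -5.230 − (-0.490) = -4.740
Fold change = 2^(−(-4.740)) = 2^4.740 = 26.7228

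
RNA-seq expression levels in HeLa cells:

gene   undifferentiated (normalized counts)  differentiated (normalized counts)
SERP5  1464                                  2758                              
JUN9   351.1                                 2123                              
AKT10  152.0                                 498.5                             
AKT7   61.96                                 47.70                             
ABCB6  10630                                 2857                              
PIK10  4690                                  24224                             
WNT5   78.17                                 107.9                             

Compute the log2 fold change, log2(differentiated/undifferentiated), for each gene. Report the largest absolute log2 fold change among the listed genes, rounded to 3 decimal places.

log2(2758/1464) = 0.914  (SERP5)
log2(2123/351.1) = 2.596  (JUN9)
log2(498.5/152.0) = 1.714  (AKT10)
log2(47.70/61.96) = -0.377  (AKT7)
log2(2857/10630) = -1.896  (ABCB6)
log2(24224/4690) = 2.369  (PIK10)
log2(107.9/78.17) = 0.465  (WNT5)
The largest magnitude belongs to JUN9.

2.596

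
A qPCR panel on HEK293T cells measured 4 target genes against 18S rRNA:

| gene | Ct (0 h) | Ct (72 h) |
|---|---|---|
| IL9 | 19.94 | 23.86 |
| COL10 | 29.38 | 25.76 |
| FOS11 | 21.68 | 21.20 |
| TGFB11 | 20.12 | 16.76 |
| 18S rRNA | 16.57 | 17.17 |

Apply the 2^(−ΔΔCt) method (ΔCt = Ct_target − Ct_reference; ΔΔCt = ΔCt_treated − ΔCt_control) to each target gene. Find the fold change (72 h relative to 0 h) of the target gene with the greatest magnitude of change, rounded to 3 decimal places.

18.636

IL9: ΔΔCt = (23.86−17.17) − (19.94−16.57) = 6.69 − 3.37 = 3.32; fold change = 2^-3.32 = 0.100
COL10: ΔΔCt = (25.76−17.17) − (29.38−16.57) = 8.59 − 12.81 = -4.22; fold change = 2^4.22 = 18.636
FOS11: ΔΔCt = (21.20−17.17) − (21.68−16.57) = 4.03 − 5.11 = -1.08; fold change = 2^1.08 = 2.114
TGFB11: ΔΔCt = (16.76−17.17) − (20.12−16.57) = -0.41 − 3.55 = -3.96; fold change = 2^3.96 = 15.562
COL10 has the largest |ΔΔCt| = 4.22.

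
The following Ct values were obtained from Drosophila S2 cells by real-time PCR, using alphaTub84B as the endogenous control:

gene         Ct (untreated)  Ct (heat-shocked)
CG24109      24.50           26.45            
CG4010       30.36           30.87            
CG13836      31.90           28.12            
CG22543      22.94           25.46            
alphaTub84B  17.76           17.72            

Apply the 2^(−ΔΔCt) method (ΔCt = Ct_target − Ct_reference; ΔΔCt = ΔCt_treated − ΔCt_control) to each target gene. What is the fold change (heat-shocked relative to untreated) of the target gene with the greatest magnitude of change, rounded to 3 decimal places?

13.361

CG24109: ΔΔCt = (26.45−17.72) − (24.50−17.76) = 8.73 − 6.74 = 1.99; fold change = 2^-1.99 = 0.252
CG4010: ΔΔCt = (30.87−17.72) − (30.36−17.76) = 13.15 − 12.60 = 0.55; fold change = 2^-0.55 = 0.683
CG13836: ΔΔCt = (28.12−17.72) − (31.90−17.76) = 10.40 − 14.14 = -3.74; fold change = 2^3.74 = 13.361
CG22543: ΔΔCt = (25.46−17.72) − (22.94−17.76) = 7.74 − 5.18 = 2.56; fold change = 2^-2.56 = 0.170
CG13836 has the largest |ΔΔCt| = 3.74.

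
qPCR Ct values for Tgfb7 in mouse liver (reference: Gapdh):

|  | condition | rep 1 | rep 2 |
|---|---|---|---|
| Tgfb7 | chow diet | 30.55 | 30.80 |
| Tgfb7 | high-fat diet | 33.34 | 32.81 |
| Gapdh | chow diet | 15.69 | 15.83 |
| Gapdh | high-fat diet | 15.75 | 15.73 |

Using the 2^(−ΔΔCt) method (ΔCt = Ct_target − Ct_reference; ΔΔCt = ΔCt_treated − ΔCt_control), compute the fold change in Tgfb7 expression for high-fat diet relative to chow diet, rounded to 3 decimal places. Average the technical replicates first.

0.187

Mean Ct: Tgfb7 chow diet 30.675; Tgfb7 high-fat diet 33.075; Gapdh chow diet 15.760; Gapdh high-fat diet 15.740
ΔCt(chow diet) = 30.675 − 15.760 = 14.915
ΔCt(high-fat diet) = 33.075 − 15.740 = 17.335
ΔΔCt = 17.335 − 14.915 = 2.420
Fold change = 2^(−2.420) = 0.1869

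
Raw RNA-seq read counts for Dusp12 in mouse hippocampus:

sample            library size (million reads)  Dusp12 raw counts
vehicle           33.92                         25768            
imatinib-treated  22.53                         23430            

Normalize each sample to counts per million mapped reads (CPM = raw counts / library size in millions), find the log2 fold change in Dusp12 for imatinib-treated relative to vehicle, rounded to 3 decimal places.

CPM(vehicle) = 25768 / 33.92 = 759.6698
CPM(imatinib-treated) = 23430 / 22.53 = 1039.9467
Fold change = 1039.9467 / 759.6698 = 1.36895
log2(1.36895) = 0.4531

0.453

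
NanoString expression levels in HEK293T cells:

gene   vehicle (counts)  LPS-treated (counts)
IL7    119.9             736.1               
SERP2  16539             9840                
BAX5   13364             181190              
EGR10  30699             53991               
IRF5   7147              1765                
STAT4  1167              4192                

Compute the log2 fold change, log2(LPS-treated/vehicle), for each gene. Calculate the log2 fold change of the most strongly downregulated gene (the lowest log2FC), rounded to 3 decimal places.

log2(736.1/119.9) = 2.618  (IL7)
log2(9840/16539) = -0.749  (SERP2)
log2(181190/13364) = 3.761  (BAX5)
log2(53991/30699) = 0.815  (EGR10)
log2(1765/7147) = -2.018  (IRF5)
log2(4192/1167) = 1.845  (STAT4)
IRF5 is most strongly downregulated.

-2.018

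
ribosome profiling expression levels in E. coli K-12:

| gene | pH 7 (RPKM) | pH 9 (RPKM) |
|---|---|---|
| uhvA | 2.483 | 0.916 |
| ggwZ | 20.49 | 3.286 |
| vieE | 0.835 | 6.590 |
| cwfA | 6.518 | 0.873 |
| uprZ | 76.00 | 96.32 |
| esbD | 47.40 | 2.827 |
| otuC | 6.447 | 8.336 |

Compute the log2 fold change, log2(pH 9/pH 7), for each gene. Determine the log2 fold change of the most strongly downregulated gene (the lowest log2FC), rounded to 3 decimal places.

-4.068

log2(0.916/2.483) = -1.439  (uhvA)
log2(3.286/20.49) = -2.641  (ggwZ)
log2(6.590/0.835) = 2.980  (vieE)
log2(0.873/6.518) = -2.900  (cwfA)
log2(96.32/76.00) = 0.342  (uprZ)
log2(2.827/47.40) = -4.068  (esbD)
log2(8.336/6.447) = 0.371  (otuC)
esbD is most strongly downregulated.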